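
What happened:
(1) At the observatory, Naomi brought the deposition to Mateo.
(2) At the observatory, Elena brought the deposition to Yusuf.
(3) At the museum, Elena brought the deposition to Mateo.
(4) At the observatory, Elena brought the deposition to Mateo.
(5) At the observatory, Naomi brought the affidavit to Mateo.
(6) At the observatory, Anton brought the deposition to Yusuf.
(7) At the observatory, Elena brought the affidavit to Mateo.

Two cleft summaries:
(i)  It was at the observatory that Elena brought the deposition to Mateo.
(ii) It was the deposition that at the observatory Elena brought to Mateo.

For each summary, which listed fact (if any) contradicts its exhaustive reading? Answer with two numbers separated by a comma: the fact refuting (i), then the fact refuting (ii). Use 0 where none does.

(i): focus "at the observatory". Looking for Elena as agent and the deposition as thing and Mateo as recipient with some other setting — fact (3) has at the museum there. Refuted.
(ii): focus "the deposition". Looking for Elena as agent and Mateo as recipient and at the observatory as setting with some other thing — fact (7) has the affidavit there. Refuted.

3, 7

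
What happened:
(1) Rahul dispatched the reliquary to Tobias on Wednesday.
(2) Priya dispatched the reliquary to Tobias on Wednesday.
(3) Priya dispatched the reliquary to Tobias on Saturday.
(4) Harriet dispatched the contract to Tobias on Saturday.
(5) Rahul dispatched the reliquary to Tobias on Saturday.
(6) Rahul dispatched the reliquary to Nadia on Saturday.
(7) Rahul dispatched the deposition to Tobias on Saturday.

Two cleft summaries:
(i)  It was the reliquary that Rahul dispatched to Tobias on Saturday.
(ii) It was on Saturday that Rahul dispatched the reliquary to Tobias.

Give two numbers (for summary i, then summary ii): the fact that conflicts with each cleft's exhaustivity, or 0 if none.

(i): focus "the reliquary". Looking for agent = Rahul, recipient = Tobias, setting = on Saturday with some other thing — fact (7) has the deposition there. Refuted.
(ii): focus "on Saturday". Looking for agent = Rahul, thing = the reliquary, recipient = Tobias with some other setting — fact (1) has on Wednesday there. Refuted.

7, 1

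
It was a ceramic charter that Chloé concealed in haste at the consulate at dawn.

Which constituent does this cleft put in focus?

In an it-cleft "It was X that/who ...", the clefted constituent X is the focus; the that/who-clause expresses the presupposed open proposition.
Here the focus is "a ceramic charter". The backgrounded (presupposed) material includes "Chloé", "at the consulate", "at dawn" and "in haste".

a ceramic charter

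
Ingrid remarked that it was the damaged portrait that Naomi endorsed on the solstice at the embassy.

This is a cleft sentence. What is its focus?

the damaged portrait

In an it-cleft "It was X that/who ...", the clefted constituent X is the focus; the that/who-clause expresses the presupposed open proposition.
Here the focus is "the damaged portrait". The backgrounded (presupposed) material includes "Naomi", "at the embassy" and "on the solstice".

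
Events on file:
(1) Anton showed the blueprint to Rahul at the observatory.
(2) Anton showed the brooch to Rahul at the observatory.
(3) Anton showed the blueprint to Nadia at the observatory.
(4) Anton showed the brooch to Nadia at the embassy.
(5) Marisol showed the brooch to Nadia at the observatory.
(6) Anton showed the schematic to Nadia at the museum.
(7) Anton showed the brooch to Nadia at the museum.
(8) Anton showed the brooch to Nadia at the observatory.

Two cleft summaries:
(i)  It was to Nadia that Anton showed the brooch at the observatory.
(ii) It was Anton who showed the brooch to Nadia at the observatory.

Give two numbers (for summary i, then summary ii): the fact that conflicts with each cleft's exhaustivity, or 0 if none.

(i): focus "Nadia". Looking for Anton as agent and the brooch as thing and at the observatory as setting with some other recipient — fact (2) has Rahul there. Refuted.
(ii): focus "Anton". Looking for the brooch as thing and Nadia as recipient and at the observatory as setting with some other agent — fact (5) has Marisol there. Refuted.

2, 5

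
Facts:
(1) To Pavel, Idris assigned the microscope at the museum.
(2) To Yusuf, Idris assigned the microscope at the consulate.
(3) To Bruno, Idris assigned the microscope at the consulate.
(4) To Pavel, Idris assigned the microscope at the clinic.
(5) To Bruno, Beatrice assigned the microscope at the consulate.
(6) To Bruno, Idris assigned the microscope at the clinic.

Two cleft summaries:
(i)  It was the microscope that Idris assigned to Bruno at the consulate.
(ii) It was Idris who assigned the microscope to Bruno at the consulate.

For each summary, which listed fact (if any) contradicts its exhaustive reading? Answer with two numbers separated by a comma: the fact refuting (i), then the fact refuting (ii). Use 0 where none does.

0, 5

(i): focus "the microscope". No fact shares agent = Idris, recipient = Bruno, setting = at the consulate with a different thing. 0.
(ii): focus "Idris". Looking for thing = the microscope, recipient = Bruno, setting = at the consulate with some other agent — fact (5) has Beatrice there. Refuted.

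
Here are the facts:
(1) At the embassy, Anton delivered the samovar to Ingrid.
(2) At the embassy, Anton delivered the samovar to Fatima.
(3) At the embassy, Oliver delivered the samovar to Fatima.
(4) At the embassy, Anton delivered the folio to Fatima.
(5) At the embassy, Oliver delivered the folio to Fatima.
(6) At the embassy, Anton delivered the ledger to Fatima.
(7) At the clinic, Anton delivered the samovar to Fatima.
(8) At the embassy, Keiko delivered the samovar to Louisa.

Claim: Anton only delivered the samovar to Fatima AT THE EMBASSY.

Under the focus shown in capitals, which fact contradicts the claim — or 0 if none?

The capitals mark "at the embassy" as focus. So "only" rules out other settings, with the rest (same agent, thing, recipient (Anton / the samovar / Fatima)) as background.
Fact (7) shares the background but differs in setting (at the clinic) — a counterexample.

7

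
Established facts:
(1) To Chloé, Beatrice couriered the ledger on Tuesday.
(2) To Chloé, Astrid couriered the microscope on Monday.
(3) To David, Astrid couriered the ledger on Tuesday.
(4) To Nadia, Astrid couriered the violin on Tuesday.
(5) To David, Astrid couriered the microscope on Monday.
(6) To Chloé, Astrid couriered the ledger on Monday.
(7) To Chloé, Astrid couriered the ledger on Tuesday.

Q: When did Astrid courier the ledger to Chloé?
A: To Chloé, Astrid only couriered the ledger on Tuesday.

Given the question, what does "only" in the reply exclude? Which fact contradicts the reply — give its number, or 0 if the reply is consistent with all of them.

6

Answering "When did ...?" puts focus on the setting — here, "on Tuesday".
So "only" ranges over settings; the rest (same agent, thing, recipient (Astrid / the ledger / Chloé)) is presupposed.
Fact (6) keeps same agent, thing, recipient (Astrid / the ledger / Chloé) but has setting = on Monday; that refutes the reply.
(Fact (3) would refute a reading with focus on the recipient — but that is not what the question asks.)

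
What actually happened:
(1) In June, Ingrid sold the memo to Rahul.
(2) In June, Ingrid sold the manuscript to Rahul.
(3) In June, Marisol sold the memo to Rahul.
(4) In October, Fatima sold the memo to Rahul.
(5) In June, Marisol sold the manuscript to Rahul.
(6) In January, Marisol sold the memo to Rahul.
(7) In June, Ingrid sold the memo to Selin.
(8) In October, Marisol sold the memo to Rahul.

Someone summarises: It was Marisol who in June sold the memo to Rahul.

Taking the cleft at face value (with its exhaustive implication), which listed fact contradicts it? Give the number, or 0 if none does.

1

The cleft puts "Marisol" in focus and presupposes the open proposition with the memo as thing and Rahul as recipient and in June as setting.
Exhaustivity: Marisol is the only agent satisfying that background.
Fact (1) shares the background but with agent = Ingrid; exhaustivity is violated.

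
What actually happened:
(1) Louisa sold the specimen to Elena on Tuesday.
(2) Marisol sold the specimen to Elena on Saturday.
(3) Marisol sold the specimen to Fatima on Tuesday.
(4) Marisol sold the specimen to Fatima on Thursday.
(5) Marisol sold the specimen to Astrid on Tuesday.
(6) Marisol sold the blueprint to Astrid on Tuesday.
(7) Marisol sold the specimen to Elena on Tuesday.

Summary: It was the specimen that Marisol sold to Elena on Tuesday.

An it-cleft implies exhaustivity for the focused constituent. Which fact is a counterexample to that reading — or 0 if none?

Focus of the cleft: "the specimen" (the thing). Presupposed background: Marisol as agent and Elena as recipient and on Tuesday as setting.
The exhaustive reading says no other thing fits that background.
Every other fact differs from the presupposition on some backgrounded slot, so none challenges the exhaustivity.

0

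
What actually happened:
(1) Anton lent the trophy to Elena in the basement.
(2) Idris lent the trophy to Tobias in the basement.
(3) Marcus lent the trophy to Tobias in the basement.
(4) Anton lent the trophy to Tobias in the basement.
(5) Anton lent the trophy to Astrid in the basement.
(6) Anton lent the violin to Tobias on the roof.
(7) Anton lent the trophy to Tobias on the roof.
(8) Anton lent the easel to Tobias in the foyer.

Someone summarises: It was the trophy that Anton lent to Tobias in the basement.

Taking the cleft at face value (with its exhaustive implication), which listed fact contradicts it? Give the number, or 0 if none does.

Focus of the cleft: "the trophy" (the thing). Presupposed background: agent = Anton, recipient = Tobias, setting = in the basement.
Exhaustivity: the trophy is the only thing satisfying that background.
No listed fact matches the background with a different thing. Exhaustivity holds.

0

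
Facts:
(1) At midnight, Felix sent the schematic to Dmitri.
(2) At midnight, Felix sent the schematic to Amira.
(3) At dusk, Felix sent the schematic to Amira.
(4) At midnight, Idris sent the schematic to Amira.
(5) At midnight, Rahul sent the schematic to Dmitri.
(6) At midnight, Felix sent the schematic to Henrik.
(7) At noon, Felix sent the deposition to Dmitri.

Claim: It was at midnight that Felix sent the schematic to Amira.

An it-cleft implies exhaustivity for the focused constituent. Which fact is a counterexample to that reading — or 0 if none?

The cleft puts "at midnight" in focus and presupposes the open proposition with agent = Felix, thing = the schematic, recipient = Amira.
The exhaustive reading says no other setting fits that background.
But fact (3) also has agent = Felix, thing = the schematic, recipient = Amira, with setting = at dusk — so the exhaustive reading fails.

3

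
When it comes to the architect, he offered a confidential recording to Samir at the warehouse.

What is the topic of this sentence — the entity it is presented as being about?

The construction explicitly marks "the architect" as what the sentence is about — the topic.
The remainder of the clause is the comment (what is said about the topic).

the architect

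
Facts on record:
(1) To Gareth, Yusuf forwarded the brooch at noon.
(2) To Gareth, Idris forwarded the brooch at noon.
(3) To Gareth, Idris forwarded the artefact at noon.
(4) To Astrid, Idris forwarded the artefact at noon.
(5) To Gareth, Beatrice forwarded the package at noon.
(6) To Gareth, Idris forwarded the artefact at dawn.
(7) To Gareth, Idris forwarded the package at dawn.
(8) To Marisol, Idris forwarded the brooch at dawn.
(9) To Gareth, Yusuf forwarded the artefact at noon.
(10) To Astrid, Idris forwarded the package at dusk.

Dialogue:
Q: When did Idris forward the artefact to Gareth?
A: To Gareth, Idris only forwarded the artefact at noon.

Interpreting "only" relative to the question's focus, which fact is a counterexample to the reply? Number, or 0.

The question "When did ...?" targets the setting, so in the reply the focus falls on "at noon".
"Only" then excludes alternative settings while the background — Idris as agent and the artefact as thing and Gareth as recipient — is held fixed.
Fact (6) keeps Idris as agent and the artefact as thing and Gareth as recipient but has setting = at dawn; that refutes the reply.
(Fact (2) would refute a reading with focus on the thing — but that is not what the question asks.)

6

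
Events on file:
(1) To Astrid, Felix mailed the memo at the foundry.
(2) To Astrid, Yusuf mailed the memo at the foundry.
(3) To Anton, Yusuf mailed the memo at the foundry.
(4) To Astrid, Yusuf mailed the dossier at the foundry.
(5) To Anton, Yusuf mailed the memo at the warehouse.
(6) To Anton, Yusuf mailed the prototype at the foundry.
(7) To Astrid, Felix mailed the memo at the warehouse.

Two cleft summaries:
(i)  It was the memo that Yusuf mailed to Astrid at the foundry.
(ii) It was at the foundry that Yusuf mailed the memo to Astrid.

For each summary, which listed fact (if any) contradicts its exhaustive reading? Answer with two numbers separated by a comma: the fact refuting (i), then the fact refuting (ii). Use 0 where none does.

Summary (i) focuses "the memo" (the thing); background same agent, recipient, setting (Yusuf / Astrid / at the foundry). Fact (4) matches that background with thing = the dossier — refutes (i).
Summary (ii) focuses "at the foundry" (the setting); background same agent, thing, recipient (Yusuf / the memo / Astrid). No fact matches that background with a different setting, so 0.

4, 0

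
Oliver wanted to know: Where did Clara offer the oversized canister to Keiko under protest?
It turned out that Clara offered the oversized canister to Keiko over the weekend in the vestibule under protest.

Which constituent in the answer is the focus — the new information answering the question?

in the vestibule

The wh-word "where" asks about the location.
In the answer, "Clara", "the oversized canister", "to Keiko" and "under protest" are given — repeated from the question.
"over the weekend" is also new, but it specifies the time, which is not what the question asks about — so it is not the focus.
The constituent filling the location gap is "in the vestibule"; that is the focus.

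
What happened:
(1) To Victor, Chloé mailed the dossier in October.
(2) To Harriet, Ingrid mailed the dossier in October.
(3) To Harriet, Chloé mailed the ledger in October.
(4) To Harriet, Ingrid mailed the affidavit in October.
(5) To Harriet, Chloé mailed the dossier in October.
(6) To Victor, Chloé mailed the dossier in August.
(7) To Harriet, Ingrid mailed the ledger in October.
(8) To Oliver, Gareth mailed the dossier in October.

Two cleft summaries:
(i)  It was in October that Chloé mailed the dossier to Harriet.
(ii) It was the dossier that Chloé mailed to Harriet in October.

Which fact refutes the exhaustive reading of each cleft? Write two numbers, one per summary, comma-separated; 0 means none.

0, 3

Summary (i) focuses "in October" (the setting); background Chloé as agent and the dossier as thing and Harriet as recipient. No fact matches that background with a different setting, so 0.
Summary (ii) focuses "the dossier" (the thing); background Chloé as agent and Harriet as recipient and in October as setting. Fact (3) matches that background with thing = the ledger — refutes (ii).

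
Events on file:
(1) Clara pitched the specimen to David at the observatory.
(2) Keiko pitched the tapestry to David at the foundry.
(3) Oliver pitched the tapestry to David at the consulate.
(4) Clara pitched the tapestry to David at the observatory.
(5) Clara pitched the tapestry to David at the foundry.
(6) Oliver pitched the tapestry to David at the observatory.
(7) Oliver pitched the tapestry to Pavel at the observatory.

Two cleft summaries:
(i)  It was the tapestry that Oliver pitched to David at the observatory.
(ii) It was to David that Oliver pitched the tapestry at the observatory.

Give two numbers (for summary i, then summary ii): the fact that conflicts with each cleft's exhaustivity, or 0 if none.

0, 7

Summary (i) focuses "the tapestry" (the thing); background same agent, recipient, setting (Oliver / David / at the observatory). No fact matches that background with a different thing, so 0.
Summary (ii) focuses "David" (the recipient); background same agent, thing, setting (Oliver / the tapestry / at the observatory). Fact (7) matches that background with recipient = Pavel — refutes (ii).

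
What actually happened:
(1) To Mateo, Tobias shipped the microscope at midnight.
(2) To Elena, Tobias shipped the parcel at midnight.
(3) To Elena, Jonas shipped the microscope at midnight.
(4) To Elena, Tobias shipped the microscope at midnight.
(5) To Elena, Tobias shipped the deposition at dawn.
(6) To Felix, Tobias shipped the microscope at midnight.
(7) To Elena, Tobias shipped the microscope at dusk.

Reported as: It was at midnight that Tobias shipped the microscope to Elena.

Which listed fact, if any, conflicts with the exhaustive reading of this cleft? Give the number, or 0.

7

Focus of the cleft: "at midnight" (the setting). Presupposed background: Tobias as agent and the microscope as thing and Elena as recipient.
The exhaustive reading says no other setting fits that background.
But fact (7) also has Tobias as agent and the microscope as thing and Elena as recipient, with setting = at dusk — so the exhaustive reading fails.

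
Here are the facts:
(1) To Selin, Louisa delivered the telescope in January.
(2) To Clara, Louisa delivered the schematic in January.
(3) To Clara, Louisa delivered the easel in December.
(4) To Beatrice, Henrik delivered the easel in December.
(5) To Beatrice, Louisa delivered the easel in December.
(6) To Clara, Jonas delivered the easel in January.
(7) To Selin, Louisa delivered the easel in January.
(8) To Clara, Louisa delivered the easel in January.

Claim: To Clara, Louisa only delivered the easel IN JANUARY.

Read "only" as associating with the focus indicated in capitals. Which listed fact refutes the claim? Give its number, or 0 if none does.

3

Focus (in capitals) is "in January" — the setting. "Only" excludes alternative settings while holding fixed agent = Louisa, thing = the easel, recipient = Clara.
Fact (3) matches on agent = Louisa, thing = the easel, recipient = Clara, but has setting = in December instead. That refutes the claim.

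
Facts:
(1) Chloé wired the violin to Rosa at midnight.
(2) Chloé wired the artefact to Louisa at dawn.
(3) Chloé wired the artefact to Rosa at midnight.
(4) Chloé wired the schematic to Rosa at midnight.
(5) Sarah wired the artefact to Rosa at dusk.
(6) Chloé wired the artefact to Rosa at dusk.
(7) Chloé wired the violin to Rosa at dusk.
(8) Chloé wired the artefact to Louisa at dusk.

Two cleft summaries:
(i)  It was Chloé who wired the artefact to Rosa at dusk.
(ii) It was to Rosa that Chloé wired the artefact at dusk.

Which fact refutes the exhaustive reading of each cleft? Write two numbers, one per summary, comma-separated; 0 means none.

Summary (i) focuses "Chloé" (the agent); background same thing, recipient, setting (the artefact / Rosa / at dusk). Fact (5) matches that background with agent = Sarah — refutes (i).
Summary (ii) focuses "Rosa" (the recipient); background same agent, thing, setting (Chloé / the artefact / at dusk). Fact (8) matches that background with recipient = Louisa — refutes (ii).

5, 8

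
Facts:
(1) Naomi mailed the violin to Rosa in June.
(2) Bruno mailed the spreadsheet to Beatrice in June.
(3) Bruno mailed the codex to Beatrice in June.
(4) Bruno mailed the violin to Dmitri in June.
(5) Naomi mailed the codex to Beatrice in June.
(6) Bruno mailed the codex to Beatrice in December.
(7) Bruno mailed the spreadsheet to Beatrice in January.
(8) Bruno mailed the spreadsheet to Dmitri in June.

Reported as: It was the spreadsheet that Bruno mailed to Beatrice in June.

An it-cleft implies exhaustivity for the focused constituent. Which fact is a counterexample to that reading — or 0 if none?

Focus of the cleft: "the spreadsheet" (the thing). Presupposed background: Bruno as agent and Beatrice as recipient and in June as setting.
The exhaustive reading says no other thing fits that background.
But fact (3) also has Bruno as agent and Beatrice as recipient and in June as setting, with thing = the codex — so the exhaustive reading fails.

3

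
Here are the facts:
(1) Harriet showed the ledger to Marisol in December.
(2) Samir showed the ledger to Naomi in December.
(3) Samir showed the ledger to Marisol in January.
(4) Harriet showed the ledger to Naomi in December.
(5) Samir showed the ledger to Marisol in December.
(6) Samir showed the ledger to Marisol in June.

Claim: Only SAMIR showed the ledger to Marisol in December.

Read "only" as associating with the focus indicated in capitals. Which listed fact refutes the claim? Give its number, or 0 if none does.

1

The capitals mark "Samir" as focus. So "only" rules out other agents, with the rest (the ledger as thing and Marisol as recipient and in December as setting) as background.
Fact (1) shares the background but differs in agent (Harriet) — a counterexample.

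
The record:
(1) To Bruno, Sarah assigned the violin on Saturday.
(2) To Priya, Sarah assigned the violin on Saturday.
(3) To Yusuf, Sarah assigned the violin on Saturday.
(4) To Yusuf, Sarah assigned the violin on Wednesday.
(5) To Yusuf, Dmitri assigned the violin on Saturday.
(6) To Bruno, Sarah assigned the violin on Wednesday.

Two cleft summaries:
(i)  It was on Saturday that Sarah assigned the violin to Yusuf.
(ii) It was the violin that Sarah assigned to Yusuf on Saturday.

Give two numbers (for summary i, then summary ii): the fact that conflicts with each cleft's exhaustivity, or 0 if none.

Summary (i) focuses "on Saturday" (the setting); background Sarah as agent and the violin as thing and Yusuf as recipient. Fact (4) matches that background with setting = on Wednesday — refutes (i).
Summary (ii) focuses "the violin" (the thing); background Sarah as agent and Yusuf as recipient and on Saturday as setting. No fact matches that background with a different thing, so 0.

4, 0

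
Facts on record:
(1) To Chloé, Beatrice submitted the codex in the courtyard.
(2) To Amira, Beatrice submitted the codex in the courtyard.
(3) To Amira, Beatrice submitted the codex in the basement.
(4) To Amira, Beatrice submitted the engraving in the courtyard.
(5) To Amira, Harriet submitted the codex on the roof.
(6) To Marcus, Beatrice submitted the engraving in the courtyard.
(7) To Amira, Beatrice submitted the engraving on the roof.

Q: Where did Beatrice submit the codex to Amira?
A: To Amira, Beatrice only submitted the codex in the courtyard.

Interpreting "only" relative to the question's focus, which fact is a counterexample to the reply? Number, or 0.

Answering "Where did ...?" puts focus on the setting — here, "in the courtyard".
"Only" then excludes alternative settings while the background — Beatrice as agent and the codex as thing and Amira as recipient — is held fixed.
Fact (3) keeps Beatrice as agent and the codex as thing and Amira as recipient but has setting = in the basement; that refutes the reply.
(Fact (4) would refute a reading with focus on the thing — but that is not what the question asks.)

3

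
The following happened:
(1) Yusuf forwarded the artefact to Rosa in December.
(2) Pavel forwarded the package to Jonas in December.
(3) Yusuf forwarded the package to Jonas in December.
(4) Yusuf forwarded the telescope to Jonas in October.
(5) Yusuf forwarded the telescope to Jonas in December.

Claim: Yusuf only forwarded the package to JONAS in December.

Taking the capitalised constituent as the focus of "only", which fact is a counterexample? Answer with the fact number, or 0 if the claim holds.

The capitals mark "Jonas" as focus. So "only" rules out other recipients, with the rest (agent = Yusuf, thing = the package, setting = in December) as background.
Every other fact changes something in the background, not just the recipient. Nothing refutes the claim.

0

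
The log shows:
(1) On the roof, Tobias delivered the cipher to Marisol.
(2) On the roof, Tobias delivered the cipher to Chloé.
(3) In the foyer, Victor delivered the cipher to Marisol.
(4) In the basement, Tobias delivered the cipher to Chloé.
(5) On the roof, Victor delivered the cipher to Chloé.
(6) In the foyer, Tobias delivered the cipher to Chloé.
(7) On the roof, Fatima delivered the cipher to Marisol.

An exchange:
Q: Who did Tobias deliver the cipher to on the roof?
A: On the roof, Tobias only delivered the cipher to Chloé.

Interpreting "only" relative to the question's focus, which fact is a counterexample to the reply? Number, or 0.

1

The question "Who did ... to ...?" targets the recipient, so in the reply the focus falls on "Chloé".
So "only" ranges over recipients; the rest (same agent, thing, setting (Tobias / the cipher / on the roof)) is presupposed.
Fact (1) shares the background with a different recipient (Marisol) — counterexample.
(Fact (4) would refute a reading with focus on the setting — but that is not what the question asks.)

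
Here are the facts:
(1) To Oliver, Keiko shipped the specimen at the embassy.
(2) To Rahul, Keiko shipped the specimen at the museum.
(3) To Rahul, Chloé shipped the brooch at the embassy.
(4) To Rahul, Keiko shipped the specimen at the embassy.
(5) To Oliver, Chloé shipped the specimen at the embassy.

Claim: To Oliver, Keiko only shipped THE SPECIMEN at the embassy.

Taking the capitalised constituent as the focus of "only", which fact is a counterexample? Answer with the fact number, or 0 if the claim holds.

0

The capitals mark "the specimen" as focus. So "only" rules out other things, with the rest (agent = Keiko, recipient = Oliver, setting = at the embassy) as background.
Every other fact changes something in the background, not just the thing. Nothing refutes the claim.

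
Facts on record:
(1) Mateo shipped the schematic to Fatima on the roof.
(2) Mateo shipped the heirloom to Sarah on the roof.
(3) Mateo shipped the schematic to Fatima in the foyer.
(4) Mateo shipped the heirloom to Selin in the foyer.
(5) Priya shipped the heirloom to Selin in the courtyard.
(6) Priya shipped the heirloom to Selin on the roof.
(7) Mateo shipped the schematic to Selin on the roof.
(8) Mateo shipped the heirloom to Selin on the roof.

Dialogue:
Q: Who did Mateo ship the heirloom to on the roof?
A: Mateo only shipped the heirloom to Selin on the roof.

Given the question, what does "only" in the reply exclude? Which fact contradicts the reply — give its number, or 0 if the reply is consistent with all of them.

Answering "Who did ... to ...?" puts focus on the recipient — here, "Selin".
So "only" ranges over recipients; the rest (agent = Mateo, thing = the heirloom, setting = on the roof) is presupposed.
Fact (2) shares the background with a different recipient (Sarah) — counterexample.
(Fact (7) would refute a reading with focus on the thing — but that is not what the question asks.)

2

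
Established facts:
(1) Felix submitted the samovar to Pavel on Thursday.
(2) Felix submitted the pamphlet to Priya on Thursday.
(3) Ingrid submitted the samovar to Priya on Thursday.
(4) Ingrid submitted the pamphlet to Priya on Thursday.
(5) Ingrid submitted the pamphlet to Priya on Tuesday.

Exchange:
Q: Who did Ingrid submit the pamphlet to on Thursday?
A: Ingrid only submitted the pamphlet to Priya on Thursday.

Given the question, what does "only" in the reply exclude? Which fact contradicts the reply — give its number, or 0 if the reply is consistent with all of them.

Answering "Who did ... to ...?" puts focus on the recipient — here, "Priya".
"Only" then excludes alternative recipients while the background — same agent, thing, setting (Ingrid / the pamphlet / on Thursday) — is held fixed.
No fact keeps same agent, thing, setting (Ingrid / the pamphlet / on Thursday) while changing the recipient; every other fact differs on something backgrounded. The reply stands.
(Fact (5) would refute a reading with focus on the setting — but that is not what the question asks.)

0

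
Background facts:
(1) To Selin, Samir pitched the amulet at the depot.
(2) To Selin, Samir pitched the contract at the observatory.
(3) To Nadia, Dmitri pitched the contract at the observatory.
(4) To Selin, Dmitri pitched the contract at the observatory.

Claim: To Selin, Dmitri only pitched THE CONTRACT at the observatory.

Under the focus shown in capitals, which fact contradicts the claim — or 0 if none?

0

Focus (in capitals) is "the contract" — the thing. "Only" excludes alternative things while holding fixed Dmitri as agent and Selin as recipient and at the observatory as setting.
No fact matches Dmitri as agent and Selin as recipient and at the observatory as setting with a different thing — every other fact differs on at least one backgrounded slot. So no fact refutes it.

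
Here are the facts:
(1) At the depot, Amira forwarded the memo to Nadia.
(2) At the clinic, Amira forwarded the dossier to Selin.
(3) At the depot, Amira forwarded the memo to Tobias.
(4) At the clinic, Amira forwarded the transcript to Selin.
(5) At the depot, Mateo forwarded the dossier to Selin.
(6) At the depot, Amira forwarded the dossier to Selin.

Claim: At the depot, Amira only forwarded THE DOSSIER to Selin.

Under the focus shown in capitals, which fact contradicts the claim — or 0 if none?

The capitals mark "the dossier" as focus. So "only" rules out other things, with the rest (agent = Amira, recipient = Selin, setting = at the depot) as background.
Every other fact changes something in the background, not just the thing. Nothing refutes the claim.

0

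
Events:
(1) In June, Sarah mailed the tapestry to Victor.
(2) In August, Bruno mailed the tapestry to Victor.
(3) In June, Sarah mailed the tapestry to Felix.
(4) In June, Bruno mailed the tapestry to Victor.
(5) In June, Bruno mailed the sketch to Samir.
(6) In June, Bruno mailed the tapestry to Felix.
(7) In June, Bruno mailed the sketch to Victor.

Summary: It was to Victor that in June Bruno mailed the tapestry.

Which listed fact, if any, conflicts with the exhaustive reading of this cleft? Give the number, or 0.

6

The cleft puts "Victor" in focus and presupposes the open proposition with same agent, thing, setting (Bruno / the tapestry / in June).
The exhaustive reading says no other recipient fits that background.
Fact (6) shares the background but with recipient = Felix; exhaustivity is violated.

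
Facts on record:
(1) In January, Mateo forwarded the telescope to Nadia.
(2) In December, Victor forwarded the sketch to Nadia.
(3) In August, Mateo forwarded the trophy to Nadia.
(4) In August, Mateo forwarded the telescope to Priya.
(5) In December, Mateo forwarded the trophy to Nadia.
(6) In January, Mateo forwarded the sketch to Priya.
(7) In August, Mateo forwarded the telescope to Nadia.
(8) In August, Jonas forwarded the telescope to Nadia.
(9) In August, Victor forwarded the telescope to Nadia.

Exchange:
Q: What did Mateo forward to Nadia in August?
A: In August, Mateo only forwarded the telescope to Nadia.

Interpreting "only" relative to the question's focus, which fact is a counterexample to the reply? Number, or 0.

Answering "What did ...?" puts focus on the thing — here, "the telescope".
"Only" then excludes alternative things while the background — Mateo as agent and Nadia as recipient and in August as setting — is held fixed.
Fact (3) keeps Mateo as agent and Nadia as recipient and in August as setting but has thing = the trophy; that refutes the reply.
(Fact (1) would refute a reading with focus on the setting — but that is not what the question asks.)

3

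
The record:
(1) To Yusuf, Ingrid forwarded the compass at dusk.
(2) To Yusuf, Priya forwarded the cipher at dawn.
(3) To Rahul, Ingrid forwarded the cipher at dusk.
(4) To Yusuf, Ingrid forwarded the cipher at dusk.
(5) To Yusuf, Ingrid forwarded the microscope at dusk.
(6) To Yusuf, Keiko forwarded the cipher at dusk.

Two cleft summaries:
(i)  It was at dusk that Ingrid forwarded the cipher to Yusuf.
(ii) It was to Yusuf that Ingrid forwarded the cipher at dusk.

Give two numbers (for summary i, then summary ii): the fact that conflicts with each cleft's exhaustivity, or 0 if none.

0, 3

(i): focus "at dusk". No fact shares same agent, thing, recipient (Ingrid / the cipher / Yusuf) with a different setting. 0.
(ii): focus "Yusuf". Looking for same agent, thing, setting (Ingrid / the cipher / at dusk) with some other recipient — fact (3) has Rahul there. Refuted.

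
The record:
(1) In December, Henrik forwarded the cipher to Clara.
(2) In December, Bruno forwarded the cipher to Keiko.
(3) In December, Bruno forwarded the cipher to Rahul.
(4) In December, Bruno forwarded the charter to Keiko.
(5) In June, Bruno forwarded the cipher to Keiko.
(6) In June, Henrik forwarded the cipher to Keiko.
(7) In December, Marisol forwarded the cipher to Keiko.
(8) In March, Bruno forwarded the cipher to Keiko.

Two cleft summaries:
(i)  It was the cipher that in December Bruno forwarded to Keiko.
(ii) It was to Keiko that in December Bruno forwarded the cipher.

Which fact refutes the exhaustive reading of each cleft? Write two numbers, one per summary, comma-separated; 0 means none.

Summary (i) focuses "the cipher" (the thing); background same agent, recipient, setting (Bruno / Keiko / in December). Fact (4) matches that background with thing = the charter — refutes (i).
Summary (ii) focuses "Keiko" (the recipient); background same agent, thing, setting (Bruno / the cipher / in December). Fact (3) matches that background with recipient = Rahul — refutes (ii).

4, 3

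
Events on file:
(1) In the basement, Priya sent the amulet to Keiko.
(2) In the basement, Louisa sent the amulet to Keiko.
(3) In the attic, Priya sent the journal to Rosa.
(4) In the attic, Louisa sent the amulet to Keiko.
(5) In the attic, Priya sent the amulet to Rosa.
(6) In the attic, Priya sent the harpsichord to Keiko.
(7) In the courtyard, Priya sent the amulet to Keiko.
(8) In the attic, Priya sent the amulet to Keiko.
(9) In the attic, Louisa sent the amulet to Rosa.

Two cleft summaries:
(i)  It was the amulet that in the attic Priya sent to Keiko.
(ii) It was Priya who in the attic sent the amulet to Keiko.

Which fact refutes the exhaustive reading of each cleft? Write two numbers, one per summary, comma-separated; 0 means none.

6, 4

(i): focus "the amulet". Looking for same agent, recipient, setting (Priya / Keiko / in the attic) with some other thing — fact (6) has the harpsichord there. Refuted.
(ii): focus "Priya". Looking for same thing, recipient, setting (the amulet / Keiko / in the attic) with some other agent — fact (4) has Louisa there. Refuted.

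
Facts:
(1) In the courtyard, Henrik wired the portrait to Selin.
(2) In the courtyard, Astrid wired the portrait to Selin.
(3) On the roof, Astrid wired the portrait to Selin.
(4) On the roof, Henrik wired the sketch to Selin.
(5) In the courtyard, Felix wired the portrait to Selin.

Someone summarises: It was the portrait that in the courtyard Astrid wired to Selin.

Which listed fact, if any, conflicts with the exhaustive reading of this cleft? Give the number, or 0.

0

The cleft puts "the portrait" in focus and presupposes the open proposition with agent = Astrid, recipient = Selin, setting = in the courtyard.
Exhaustivity: the portrait is the only thing satisfying that background.
Every other fact differs from the presupposition on some backgrounded slot, so none challenges the exhaustivity.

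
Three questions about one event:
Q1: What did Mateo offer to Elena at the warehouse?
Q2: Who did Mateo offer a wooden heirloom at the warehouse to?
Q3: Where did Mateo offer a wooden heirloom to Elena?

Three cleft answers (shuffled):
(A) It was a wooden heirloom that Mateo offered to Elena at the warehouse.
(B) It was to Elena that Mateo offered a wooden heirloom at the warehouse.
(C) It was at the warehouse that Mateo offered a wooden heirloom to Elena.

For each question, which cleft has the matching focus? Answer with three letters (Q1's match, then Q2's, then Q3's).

ABC

Q1 asks about the direct object; cleft (A) focuses "a wooden heirloom", which is the direct object — so Q1 → A.
Q2 asks about the recipient; cleft (B) focuses "to Elena", which is the recipient — so Q2 → B.
Q3 asks about the location; cleft (C) focuses "at the warehouse", which is the location — so Q3 → C.
Mapping: Q1→A, Q2→B, Q3→C.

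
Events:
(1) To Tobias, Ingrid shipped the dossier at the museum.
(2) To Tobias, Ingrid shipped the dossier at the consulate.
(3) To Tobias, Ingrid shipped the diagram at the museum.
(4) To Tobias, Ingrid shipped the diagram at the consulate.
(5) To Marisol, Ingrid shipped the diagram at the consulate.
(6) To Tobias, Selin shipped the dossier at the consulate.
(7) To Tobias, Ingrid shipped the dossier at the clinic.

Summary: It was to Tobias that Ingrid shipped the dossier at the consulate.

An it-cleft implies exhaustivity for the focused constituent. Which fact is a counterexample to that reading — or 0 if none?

0

Focus of the cleft: "Tobias" (the recipient). Presupposed background: Ingrid as agent and the dossier as thing and at the consulate as setting.
Exhaustivity: Tobias is the only recipient satisfying that background.
No listed fact matches the background with a different recipient. Exhaustivity holds.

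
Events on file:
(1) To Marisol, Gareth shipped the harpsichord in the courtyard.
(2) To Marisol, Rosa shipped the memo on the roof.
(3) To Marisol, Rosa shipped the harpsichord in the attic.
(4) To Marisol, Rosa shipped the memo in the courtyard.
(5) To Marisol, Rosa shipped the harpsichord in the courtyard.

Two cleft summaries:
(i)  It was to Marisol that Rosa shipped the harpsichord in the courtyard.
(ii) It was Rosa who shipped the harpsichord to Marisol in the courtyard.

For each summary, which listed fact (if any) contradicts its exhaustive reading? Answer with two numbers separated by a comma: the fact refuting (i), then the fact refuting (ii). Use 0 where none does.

0, 1

Summary (i) focuses "Marisol" (the recipient); background Rosa as agent and the harpsichord as thing and in the courtyard as setting. No fact matches that background with a different recipient, so 0.
Summary (ii) focuses "Rosa" (the agent); background the harpsichord as thing and Marisol as recipient and in the courtyard as setting. Fact (1) matches that background with agent = Gareth — refutes (ii).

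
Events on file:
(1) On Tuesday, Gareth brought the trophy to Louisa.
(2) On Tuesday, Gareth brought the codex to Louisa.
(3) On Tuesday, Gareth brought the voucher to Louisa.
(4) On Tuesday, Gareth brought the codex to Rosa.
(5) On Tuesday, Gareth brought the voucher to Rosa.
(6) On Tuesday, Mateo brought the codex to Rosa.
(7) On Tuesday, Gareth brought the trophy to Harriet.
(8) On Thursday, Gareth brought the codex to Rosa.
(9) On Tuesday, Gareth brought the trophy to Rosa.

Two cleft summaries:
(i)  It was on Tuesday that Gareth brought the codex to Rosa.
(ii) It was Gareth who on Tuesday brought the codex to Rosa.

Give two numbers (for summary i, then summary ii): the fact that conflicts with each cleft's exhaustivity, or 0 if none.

8, 6

Summary (i) focuses "on Tuesday" (the setting); background same agent, thing, recipient (Gareth / the codex / Rosa). Fact (8) matches that background with setting = on Thursday — refutes (i).
Summary (ii) focuses "Gareth" (the agent); background same thing, recipient, setting (the codex / Rosa / on Tuesday). Fact (6) matches that background with agent = Mateo — refutes (ii).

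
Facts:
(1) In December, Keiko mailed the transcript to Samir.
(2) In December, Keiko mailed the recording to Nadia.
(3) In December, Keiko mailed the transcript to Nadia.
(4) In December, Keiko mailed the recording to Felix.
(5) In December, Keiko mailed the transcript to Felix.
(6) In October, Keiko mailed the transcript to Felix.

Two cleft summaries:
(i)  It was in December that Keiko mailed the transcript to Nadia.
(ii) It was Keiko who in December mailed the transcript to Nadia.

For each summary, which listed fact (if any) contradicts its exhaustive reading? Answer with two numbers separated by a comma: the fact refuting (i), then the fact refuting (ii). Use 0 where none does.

0, 0

Summary (i) focuses "in December" (the setting); background same agent, thing, recipient (Keiko / the transcript / Nadia). No fact matches that background with a different setting, so 0.
Summary (ii) focuses "Keiko" (the agent); background same thing, recipient, setting (the transcript / Nadia / in December). No fact matches that background with a different agent, so 0.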